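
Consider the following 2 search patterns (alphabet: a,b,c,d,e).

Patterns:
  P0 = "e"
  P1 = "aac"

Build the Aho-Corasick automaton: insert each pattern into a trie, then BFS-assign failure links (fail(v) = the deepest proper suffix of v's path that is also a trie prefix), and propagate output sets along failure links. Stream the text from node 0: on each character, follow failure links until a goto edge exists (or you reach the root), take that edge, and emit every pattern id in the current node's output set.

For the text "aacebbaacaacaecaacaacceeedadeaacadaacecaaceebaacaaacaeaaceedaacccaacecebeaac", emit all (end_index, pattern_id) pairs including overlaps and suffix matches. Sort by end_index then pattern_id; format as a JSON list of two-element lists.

Construct AC machine:
Trie nodes:
  0='ε' goto a→2 e→1
  1='e' goto ·  ←P0
  2='a' goto a→3
  3='aa' goto c→4
  4='aac' goto ·  ←P1

Failure links (BFS by depth):
  n1('e'): parent n0 fail=0; on 'e' 0 → fail=0;  out {0}∪∅={0}
  n2('a'): parent n0 fail=0; on 'a' 0 → fail=0;  out ∅∪∅=∅
  n3('aa'): parent n2 fail=0; on 'a' 0 → fail=2;  out ∅∪∅=∅
  n4('aac'): parent n3 fail=2; on 'c' 2→0 → fail=0;  out {1}∪∅={1}

Text stream:
pos 0 'a': at 2
pos 1 'a': at 3
pos 2 'c': at 4  ** P1@[0:2]
pos 3 'e': at 1 (via fail)  ** P0@[3:3]
pos 4 'b': at 0 (via fail)
pos 5 'b': at 0
pos 6 'a': at 2
pos 7 'a': at 3
pos 8 'c': at 4  ** P1@[6:8]
pos 9 'a': at 2 (via fail)
pos 10 'a': at 3
pos 11 'c': at 4  ** P1@[9:11]
pos 12 'a': at 2 (via fail)
pos 13 'e': at 1 (via fail)  ** P0@[13:13]
pos 14 'c': at 0 (via fail)
pos 15 'a': at 2
pos 16 'a': at 3
pos 17 'c': at 4  ** P1@[15:17]
pos 18 'a': at 2 (via fail)
pos 19 'a': at 3
pos 20 'c': at 4  ** P1@[18:20]
pos 21 'c': at 0 (via fail)
pos 22 'e': at 1  ** P0@[22:22]
pos 23 'e': at 1 (via fail)  ** P0@[23:23]
pos 24 'e': at 1 (via fail)  ** P0@[24:24]
pos 25 'd': at 0 (via fail)
pos 26 'a': at 2
pos 27 'd': at 0 (via fail)
pos 28 'e': at 1  ** P0@[28:28]
pos 29 'a': at 2 (via fail)
pos 30 'a': at 3
pos 31 'c': at 4  ** P1@[29:31]
pos 32 'a': at 2 (via fail)
pos 33 'd': at 0 (via fail)
pos 34 'a': at 2
pos 35 'a': at 3
pos 36 'c': at 4  ** P1@[34:36]
pos 37 'e': at 1 (via fail)  ** P0@[37:37]
pos 38 'c': at 0 (via fail)
pos 39 'a': at 2
pos 40 'a': at 3
pos 41 'c': at 4  ** P1@[39:41]
pos 42 'e': at 1 (via fail)  ** P0@[42:42]
pos 43 'e': at 1 (via fail)  ** P0@[43:43]
pos 44 'b': at 0 (via fail)
pos 45 'a': at 2
pos 46 'a': at 3
pos 47 'c': at 4  ** P1@[45:47]
pos 48 'a': at 2 (via fail)
pos 49 'a': at 3
pos 50 'a': at 3 (via fail)
pos 51 'c': at 4  ** P1@[49:51]
pos 52 'a': at 2 (via fail)
pos 53 'e': at 1 (via fail)  ** P0@[53:53]
pos 54 'a': at 2 (via fail)
pos 55 'a': at 3
pos 56 'c': at 4  ** P1@[54:56]
pos 57 'e': at 1 (via fail)  ** P0@[57:57]
pos 58 'e': at 1 (via fail)  ** P0@[58:58]
pos 59 'd': at 0 (via fail)
pos 60 'a': at 2
pos 61 'a': at 3
pos 62 'c': at 4  ** P1@[60:62]
pos 63 'c': at 0 (via fail)
pos 64 'c': at 0
pos 65 'a': at 2
pos 66 'a': at 3
pos 67 'c': at 4  ** P1@[65:67]
pos 68 'e': at 1 (via fail)  ** P0@[68:68]
pos 69 'c': at 0 (via fail)
pos 70 'e': at 1  ** P0@[70:70]
pos 71 'b': at 0 (via fail)
pos 72 'e': at 1  ** P0@[72:72]
pos 73 'a': at 2 (via fail)
pos 74 'a': at 3
pos 75 'c': at 4  ** P1@[73:75]

Result: [[2,1],[3,0],[8,1],[11,1],[13,0],[17,1],[20,1],[22,0],[23,0],[24,0],[28,0],[31,1],[36,1],[37,0],[41,1],[42,0],[43,0],[47,1],[51,1],[53,0],[56,1],[57,0],[58,0],[62,1],[67,1],[68,0],[70,0],[72,0],[75,1]]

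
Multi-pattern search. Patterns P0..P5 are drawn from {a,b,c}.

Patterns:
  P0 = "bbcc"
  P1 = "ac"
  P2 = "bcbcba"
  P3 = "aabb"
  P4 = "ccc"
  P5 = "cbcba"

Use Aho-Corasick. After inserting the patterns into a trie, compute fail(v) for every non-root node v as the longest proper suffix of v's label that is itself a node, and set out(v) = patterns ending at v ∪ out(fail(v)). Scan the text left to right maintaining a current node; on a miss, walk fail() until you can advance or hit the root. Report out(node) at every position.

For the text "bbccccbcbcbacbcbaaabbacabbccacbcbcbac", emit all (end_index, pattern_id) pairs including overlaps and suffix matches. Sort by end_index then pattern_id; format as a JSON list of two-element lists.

Construct AC machine:
Trie (insert patterns):
  0='ε' goto a→5 b→1 c→15
  1='b' goto b→2 c→7
  2='bb' goto c→3
  3='bbc' goto c→4
  4='bbcc' goto ·  [P0 ends]
  5='a' goto a→12 c→6
  6='ac' goto ·  [P1 ends]
  7='bc' goto b→8
  8='bcb' goto c→9
  9='bcbc' goto b→10
  10='bcbcb' goto a→11
  11='bcbcba' goto ·  [P2 ends]
  12='aa' goto b→13
  13='aab' goto b→14
  14='aabb' goto ·  [P3 ends]
  15='c' goto b→18 c→16
  16='cc' goto c→17
  17='ccc' goto ·  [P4 ends]
  18='cb' goto c→19
  19='cbc' goto b→20
  20='cbcb' goto a→21
  21='cbcba' goto ·  [P5 ends]

Failure links (BFS by depth):
  fail(1) 'b': from fail(0)=0 chase 'b': 0 ⇒ 0;  out=∅∪out(0)=∅
  fail(5) 'a': from fail(0)=0 chase 'a': 0 ⇒ 0;  out=∅∪out(0)=∅
  fail(15) 'c': from fail(0)=0 chase 'c': 0 ⇒ 0;  out=∅∪out(0)=∅
  fail(2) 'bb': from fail(1)=0 chase 'b': 0 ⇒ 1;  out=∅∪out(1)=∅
  fail(6) 'ac': from fail(5)=0 chase 'c': 0 ⇒ 15;  out={1}∪out(15)={1}
  fail(7) 'bc': from fail(1)=0 chase 'c': 0 ⇒ 15;  out=∅∪out(15)=∅
  fail(12) 'aa': from fail(5)=0 chase 'a': 0 ⇒ 5;  out=∅∪out(5)=∅
  fail(16) 'cc': from fail(15)=0 chase 'c': 0 ⇒ 15;  out=∅∪out(15)=∅
  fail(18) 'cb': from fail(15)=0 chase 'b': 0 ⇒ 1;  out=∅∪out(1)=∅
  fail(3) 'bbc': from fail(2)=1 chase 'c': 1 ⇒ 7;  out=∅∪out(7)=∅
  fail(8) 'bcb': from fail(7)=15 chase 'b': 15 ⇒ 18;  out=∅∪out(18)=∅
  fail(13) 'aab': from fail(12)=5 chase 'b': 5→0 ⇒ 1;  out=∅∪out(1)=∅
  fail(17) 'ccc': from fail(16)=15 chase 'c': 15 ⇒ 16;  out={4}∪out(16)={4}
  fail(19) 'cbc': from fail(18)=1 chase 'c': 1 ⇒ 7;  out=∅∪out(7)=∅
  fail(4) 'bbcc': from fail(3)=7 chase 'c': 7→15 ⇒ 16;  out={0}∪out(16)={0}
  fail(9) 'bcbc': from fail(8)=18 chase 'c': 18 ⇒ 19;  out=∅∪out(19)=∅
  fail(14) 'aabb': from fail(13)=1 chase 'b': 1 ⇒ 2;  out={3}∪out(2)={3}
  fail(20) 'cbcb': from fail(19)=7 chase 'b': 7 ⇒ 8;  out=∅∪out(8)=∅
  fail(10) 'bcbcb': from fail(9)=19 chase 'b': 19 ⇒ 20;  out=∅∪out(20)=∅
  fail(21) 'cbcba': from fail(20)=8 chase 'a': 8→18→1→0 ⇒ 5;  out={5}∪out(5)={5}
  fail(11) 'bcbcba': from fail(10)=20 chase 'a': 20 ⇒ 21;  out={2}∪out(21)={2,5}

Run:
pos 0 'b': at 1
pos 1 'b': at 2
pos 2 'c': at 3
pos 3 'c': at 4  → match P0@[0:3]
pos 4 'c': at 17 (via fail)  → match P4@[2:4]
pos 5 'c': at 17 (via fail)  → match P4@[3:5]
pos 6 'b': at 18 (via fail)
pos 7 'c': at 19
pos 8 'b': at 20
pos 9 'c': at 9 (via fail)
pos 10 'b': at 10
pos 11 'a': at 11  → match P2@[6:11],P5@[7:11]
pos 12 'c': at 6 (via fail)  → match P1@[11:12]
pos 13 'b': at 18 (via fail)
pos 14 'c': at 19
pos 15 'b': at 20
pos 16 'a': at 21  → match P5@[12:16]
pos 17 'a': at 12 (via fail)
pos 18 'a': at 12 (via fail)
pos 19 'b': at 13
pos 20 'b': at 14  → match P3@[17:20]
pos 21 'a': at 5 (via fail)
pos 22 'c': at 6  → match P1@[21:22]
pos 23 'a': at 5 (via fail)
pos 24 'b': at 1 (via fail)
pos 25 'b': at 2
pos 26 'c': at 3
pos 27 'c': at 4  → match P0@[24:27]
pos 28 'a': at 5 (via fail)
pos 29 'c': at 6  → match P1@[28:29]
pos 30 'b': at 18 (via fail)
pos 31 'c': at 19
pos 32 'b': at 20
pos 33 'c': at 9 (via fail)
pos 34 'b': at 10
pos 35 'a': at 11  → match P2@[30:35],P5@[31:35]
pos 36 'c': at 6 (via fail)  → match P1@[35:36]

Result: [[3,0],[4,4],[5,4],[11,2],[11,5],[12,1],[16,5],[20,3],[22,1],[27,0],[29,1],[35,2],[35,5],[36,1]]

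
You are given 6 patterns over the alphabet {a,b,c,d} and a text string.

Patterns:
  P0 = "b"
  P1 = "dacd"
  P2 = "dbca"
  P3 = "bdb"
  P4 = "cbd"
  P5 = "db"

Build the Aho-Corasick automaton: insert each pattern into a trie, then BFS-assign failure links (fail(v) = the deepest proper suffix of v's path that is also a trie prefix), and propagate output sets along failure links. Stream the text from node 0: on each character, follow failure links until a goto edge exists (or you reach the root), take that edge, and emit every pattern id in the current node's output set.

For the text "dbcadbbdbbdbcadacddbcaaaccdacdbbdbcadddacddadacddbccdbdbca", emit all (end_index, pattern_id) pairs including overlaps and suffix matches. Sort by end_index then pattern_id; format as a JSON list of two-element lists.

Construct AC machine:
Trie nodes:
  n0 'ε': b→1 c→11 d→2
  n1 'b': d→9  [P0 ends]
  n2 'd': a→3 b→6
  n3 'da': c→4
  n4 'dac': d→5
  n5 'dacd': ·  [P1 ends]
  n6 'db': c→7  [P5 ends]
  n7 'dbc': a→8
  n8 'dbca': ·  [P2 ends]
  n9 'bd': b→10
  n10 'bdb': ·  [P3 ends]
  n11 'c': b→12
  n12 'cb': d→13
  n13 'cbd': ·  [P4 ends]

Failure links (BFS by depth):
  fail(1) 'b': from fail(0)=0 chase 'b': 0 ⇒ 0;  out={0}∪out(0)={0}
  fail(2) 'd': from fail(0)=0 chase 'd': 0 ⇒ 0;  out=∅∪out(0)=∅
  fail(11) 'c': from fail(0)=0 chase 'c': 0 ⇒ 0;  out=∅∪out(0)=∅
  fail(3) 'da': from fail(2)=0 chase 'a': 0 ⇒ 0;  out=∅∪out(0)=∅
  fail(6) 'db': from fail(2)=0 chase 'b': 0 ⇒ 1;  out={5}∪out(1)={0,5}
  fail(9) 'bd': from fail(1)=0 chase 'd': 0 ⇒ 2;  out=∅∪out(2)=∅
  fail(12) 'cb': from fail(11)=0 chase 'b': 0 ⇒ 1;  out=∅∪out(1)={0}
  fail(4) 'dac': from fail(3)=0 chase 'c': 0 ⇒ 11;  out=∅∪out(11)=∅
  fail(7) 'dbc': from fail(6)=1 chase 'c': 1→0 ⇒ 11;  out=∅∪out(11)=∅
  fail(10) 'bdb': from fail(9)=2 chase 'b': 2 ⇒ 6;  out={3}∪out(6)={0,3,5}
  fail(13) 'cbd': from fail(12)=1 chase 'd': 1 ⇒ 9;  out={4}∪out(9)={4}
  fail(5) 'dacd': from fail(4)=11 chase 'd': 11→0 ⇒ 2;  out={1}∪out(2)={1}
  fail(8) 'dbca': from fail(7)=11 chase 'a': 11→0 ⇒ 0;  out={2}∪out(0)={2}

Run:
pos 0 'd': at 2
pos 1 'b': at 6  → match P0@[1:1],P5@[0:1]
pos 2 'c': at 7
pos 3 'a': at 8  → match P2@[0:3]
pos 4 'd': at 2 ·f
pos 5 'b': at 6  → match P0@[5:5],P5@[4:5]
pos 6 'b': at 1 ·f  → match P0@[6:6]
pos 7 'd': at 9
pos 8 'b': at 10  → match P0@[8:8],P3@[6:8],P5@[7:8]
pos 9 'b': at 1 ·f  → match P0@[9:9]
pos 10 'd': at 9
pos 11 'b': at 10  → match P0@[11:11],P3@[9:11],P5@[10:11]
pos 12 'c': at 7 ·f
pos 13 'a': at 8  → match P2@[10:13]
pos 14 'd': at 2 ·f
pos 15 'a': at 3
pos 16 'c': at 4
pos 17 'd': at 5  → match P1@[14:17]
pos 18 'd': at 2 ·f
pos 19 'b': at 6  → match P0@[19:19],P5@[18:19]
pos 20 'c': at 7
pos 21 'a': at 8  → match P2@[18:21]
pos 22 'a': at 0 ·f
pos 23 'a': at 0
pos 24 'c': at 11
pos 25 'c': at 11 ·f
pos 26 'd': at 2 ·f
pos 27 'a': at 3
pos 28 'c': at 4
pos 29 'd': at 5  → match P1@[26:29]
pos 30 'b': at 6 ·f  → match P0@[30:30],P5@[29:30]
pos 31 'b': at 1 ·f  → match P0@[31:31]
pos 32 'd': at 9
pos 33 'b': at 10  → match P0@[33:33],P3@[31:33],P5@[32:33]
pos 34 'c': at 7 ·f
pos 35 'a': at 8  → match P2@[32:35]
pos 36 'd': at 2 ·f
pos 37 'd': at 2 ·f
pos 38 'd': at 2 ·f
pos 39 'a': at 3
pos 40 'c': at 4
pos 41 'd': at 5  → match P1@[38:41]
pos 42 'd': at 2 ·f
pos 43 'a': at 3
pos 44 'd': at 2 ·f
pos 45 'a': at 3
pos 46 'c': at 4
pos 47 'd': at 5  → match P1@[44:47]
pos 48 'd': at 2 ·f
pos 49 'b': at 6  → match P0@[49:49],P5@[48:49]
pos 50 'c': at 7
pos 51 'c': at 11 ·f
pos 52 'd': at 2 ·f
pos 53 'b': at 6  → match P0@[53:53],P5@[52:53]
pos 54 'd': at 9 ·f
pos 55 'b': at 10  → match P0@[55:55],P3@[53:55],P5@[54:55]
pos 56 'c': at 7 ·f
pos 57 'a': at 8  → match P2@[54:57]

All matches (sorted): [[1,0],[1,5],[3,2],[5,0],[5,5],[6,0],[8,0],[8,3],[8,5],[9,0],[11,0],[11,3],[11,5],[13,2],[17,1],[19,0],[19,5],[21,2],[29,1],[30,0],[30,5],[31,0],[33,0],[33,3],[33,5],[35,2],[41,1],[47,1],[49,0],[49,5],[53,0],[53,5],[55,0],[55,3],[55,5],[57,2]]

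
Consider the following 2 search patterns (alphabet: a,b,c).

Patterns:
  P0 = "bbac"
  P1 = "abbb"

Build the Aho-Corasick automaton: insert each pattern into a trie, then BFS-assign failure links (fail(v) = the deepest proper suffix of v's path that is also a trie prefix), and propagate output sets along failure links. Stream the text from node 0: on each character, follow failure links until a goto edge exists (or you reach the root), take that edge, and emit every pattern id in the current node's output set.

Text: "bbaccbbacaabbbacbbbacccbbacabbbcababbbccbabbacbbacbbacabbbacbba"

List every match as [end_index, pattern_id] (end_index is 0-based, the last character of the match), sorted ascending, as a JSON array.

Build automaton:
Trie (insert patterns):
  n0 'ε': a→5 b→1
  n1 'b': b→2
  n2 'bb': a→3
  n3 'bba': c→4
  n4 'bbac': ·  [P0 ends]
  n5 'a': b→6
  n6 'ab': b→7
  n7 'abb': b→8
  n8 'abbb': ·  [P1 ends]

Failure links (BFS by depth):
  fail(1) 'b': from fail(0)=0 chase 'b': 0 ⇒ 0;  out=∅∪out(0)=∅
  fail(5) 'a': from fail(0)=0 chase 'a': 0 ⇒ 0;  out=∅∪out(0)=∅
  fail(2) 'bb': from fail(1)=0 chase 'b': 0 ⇒ 1;  out=∅∪out(1)=∅
  fail(6) 'ab': from fail(5)=0 chase 'b': 0 ⇒ 1;  out=∅∪out(1)=∅
  fail(3) 'bba': from fail(2)=1 chase 'a': 1→0 ⇒ 5;  out=∅∪out(5)=∅
  fail(7) 'abb': from fail(6)=1 chase 'b': 1 ⇒ 2;  out=∅∪out(2)=∅
  fail(4) 'bbac': from fail(3)=5 chase 'c': 5→0 ⇒ 0;  out={0}∪out(0)={0}
  fail(8) 'abbb': from fail(7)=2 chase 'b': 2→1 ⇒ 2;  out={1}∪out(2)={1}

Text stream:
i=0 'b': node 0→1
i=1 'b': node 1→2
i=2 'a': node 2→3
i=3 'c': node 3→4  → match P0@[0:3]
i=4 'c': node 4→0 ·f
i=5 'b': node 0→1
i=6 'b': node 1→2
i=7 'a': node 2→3
i=8 'c': node 3→4  → match P0@[5:8]
i=9 'a': node 4→5 ·f
i=10 'a': node 5→5 ·f
i=11 'b': node 5→6
i=12 'b': node 6→7
i=13 'b': node 7→8  → match P1@[10:13]
i=14 'a': node 8→3 ·f
i=15 'c': node 3→4  → match P0@[12:15]
i=16 'b': node 4→1 ·f
i=17 'b': node 1→2
i=18 'b': node 2→2 ·f
i=19 'a': node 2→3
i=20 'c': node 3→4  → match P0@[17:20]
i=21 'c': node 4→0 ·f
i=22 'c': node 0→0
i=23 'b': node 0→1
i=24 'b': node 1→2
i=25 'a': node 2→3
i=26 'c': node 3→4  → match P0@[23:26]
i=27 'a': node 4→5 ·f
i=28 'b': node 5→6
i=29 'b': node 6→7
i=30 'b': node 7→8  → match P1@[27:30]
i=31 'c': node 8→0 ·f
i=32 'a': node 0→5
i=33 'b': node 5→6
i=34 'a': node 6→5 ·f
i=35 'b': node 5→6
i=36 'b': node 6→7
i=37 'b': node 7→8  → match P1@[34:37]
i=38 'c': node 8→0 ·f
i=39 'c': node 0→0
i=40 'b': node 0→1
i=41 'a': node 1→5 ·f
i=42 'b': node 5→6
i=43 'b': node 6→7
i=44 'a': node 7→3 ·f
i=45 'c': node 3→4  → match P0@[42:45]
i=46 'b': node 4→1 ·f
i=47 'b': node 1→2
i=48 'a': node 2→3
i=49 'c': node 3→4  → match P0@[46:49]
i=50 'b': node 4→1 ·f
i=51 'b': node 1→2
i=52 'a': node 2→3
i=53 'c': node 3→4  → match P0@[50:53]
i=54 'a': node 4→5 ·f
i=55 'b': node 5→6
i=56 'b': node 6→7
i=57 'b': node 7→8  → match P1@[54:57]
i=58 'a': node 8→3 ·f
i=59 'c': node 3→4  → match P0@[56:59]
i=60 'b': node 4→1 ·f
i=61 'b': node 1→2
i=62 'a': node 2→3

All matches (sorted): [[3,0],[8,0],[13,1],[15,0],[20,0],[26,0],[30,1],[37,1],[45,0],[49,0],[53,0],[57,1],[59,0]]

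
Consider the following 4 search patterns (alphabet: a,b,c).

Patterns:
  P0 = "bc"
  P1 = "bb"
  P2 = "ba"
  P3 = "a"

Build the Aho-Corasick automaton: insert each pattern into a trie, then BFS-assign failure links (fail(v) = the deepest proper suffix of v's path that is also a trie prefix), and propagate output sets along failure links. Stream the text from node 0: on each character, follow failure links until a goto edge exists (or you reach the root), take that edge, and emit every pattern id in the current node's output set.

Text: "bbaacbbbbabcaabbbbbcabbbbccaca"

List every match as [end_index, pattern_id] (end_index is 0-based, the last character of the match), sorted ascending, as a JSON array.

Build:
Trie nodes:
  n0 'ε': a→5 b→1
  n1 'b': a→4 b→3 c→2
  n2 'bc': ·  ←P0
  n3 'bb': ·  ←P1
  n4 'ba': ·  ←P2
  n5 'a': ·  ←P3

Failure links (BFS by depth):
  n1('b'): parent n0 fail=0; on 'b' 0 → fail=0;  out ∅∪∅=∅
  n5('a'): parent n0 fail=0; on 'a' 0 → fail=0;  out {3}∪∅={3}
  n2('bc'): parent n1 fail=0; on 'c' 0 → fail=0;  out {0}∪∅={0}
  n3('bb'): parent n1 fail=0; on 'b' 0 → fail=1;  out {1}∪∅={1}
  n4('ba'): parent n1 fail=0; on 'a' 0 → fail=5;  out {2}∪{3}={2,3}

Run:
pos 0 'b': at 1
pos 1 'b': at 3  emit P1@[0:1]
pos 2 'a': at 4 (via fail)  emit P2@[1:2],P3@[2:2]
pos 3 'a': at 5 (via fail)  emit P3@[3:3]
pos 4 'c': at 0 (via fail)
pos 5 'b': at 1
pos 6 'b': at 3  emit P1@[5:6]
pos 7 'b': at 3 (via fail)  emit P1@[6:7]
pos 8 'b': at 3 (via fail)  emit P1@[7:8]
pos 9 'a': at 4 (via fail)  emit P2@[8:9],P3@[9:9]
pos 10 'b': at 1 (via fail)
pos 11 'c': at 2  emit P0@[10:11]
pos 12 'a': at 5 (via fail)  emit P3@[12:12]
pos 13 'a': at 5 (via fail)  emit P3@[13:13]
pos 14 'b': at 1 (via fail)
pos 15 'b': at 3  emit P1@[14:15]
pos 16 'b': at 3 (via fail)  emit P1@[15:16]
pos 17 'b': at 3 (via fail)  emit P1@[16:17]
pos 18 'b': at 3 (via fail)  emit P1@[17:18]
pos 19 'c': at 2 (via fail)  emit P0@[18:19]
pos 20 'a': at 5 (via fail)  emit P3@[20:20]
pos 21 'b': at 1 (via fail)
pos 22 'b': at 3  emit P1@[21:22]
pos 23 'b': at 3 (via fail)  emit P1@[22:23]
pos 24 'b': at 3 (via fail)  emit P1@[23:24]
pos 25 'c': at 2 (via fail)  emit P0@[24:25]
pos 26 'c': at 0 (via fail)
pos 27 'a': at 5  emit P3@[27:27]
pos 28 'c': at 0 (via fail)
pos 29 'a': at 5  emit P3@[29:29]

All matches (sorted): [[1,1],[2,2],[2,3],[3,3],[6,1],[7,1],[8,1],[9,2],[9,3],[11,0],[12,3],[13,3],[15,1],[16,1],[17,1],[18,1],[19,0],[20,3],[22,1],[23,1],[24,1],[25,0],[27,3],[29,3]]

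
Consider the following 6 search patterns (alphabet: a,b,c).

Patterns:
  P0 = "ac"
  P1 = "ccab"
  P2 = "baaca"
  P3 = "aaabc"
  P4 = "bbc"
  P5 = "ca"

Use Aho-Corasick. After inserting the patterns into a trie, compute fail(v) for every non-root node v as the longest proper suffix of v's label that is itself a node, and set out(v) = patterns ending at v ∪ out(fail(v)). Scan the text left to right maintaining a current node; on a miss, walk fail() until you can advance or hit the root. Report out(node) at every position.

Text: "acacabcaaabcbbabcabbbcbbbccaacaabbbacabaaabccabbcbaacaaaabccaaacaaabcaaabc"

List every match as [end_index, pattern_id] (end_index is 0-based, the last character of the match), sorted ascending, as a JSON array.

Build:
Trie nodes:
  0='ε' goto a→1 b→7 c→3
  1='a' goto a→12 c→2
  2='ac' goto ·  ←P0
  3='c' goto a→18 c→4
  4='cc' goto a→5
  5='cca' goto b→6
  6='ccab' goto ·  ←P1
  7='b' goto a→8 b→16
  8='ba' goto a→9
  9='baa' goto c→10
  10='baac' goto a→11
  11='baaca' goto ·  ←P2
  12='aa' goto a→13
  13='aaa' goto b→14
  14='aaab' goto c→15
  15='aaabc' goto ·  ←P3
  16='bb' goto c→17
  17='bbc' goto ·  ←P4
  18='ca' goto ·  ←P5

BFS fail/out derivation:
  n1('a'): parent n0 fail=0; on 'a' 0 → fail=0;  out ∅∪∅=∅
  n3('c'): parent n0 fail=0; on 'c' 0 → fail=0;  out ∅∪∅=∅
  n7('b'): parent n0 fail=0; on 'b' 0 → fail=0;  out ∅∪∅=∅
  n2('ac'): parent n1 fail=0; on 'c' 0 → fail=3;  out {0}∪∅={0}
  n4('cc'): parent n3 fail=0; on 'c' 0 → fail=3;  out ∅∪∅=∅
  n8('ba'): parent n7 fail=0; on 'a' 0 → fail=1;  out ∅∪∅=∅
  n12('aa'): parent n1 fail=0; on 'a' 0 → fail=1;  out ∅∪∅=∅
  n16('bb'): parent n7 fail=0; on 'b' 0 → fail=7;  out ∅∪∅=∅
  n18('ca'): parent n3 fail=0; on 'a' 0 → fail=1;  out {5}∪∅={5}
  n5('cca'): parent n4 fail=3; on 'a' 3 → fail=18;  out ∅∪{5}={5}
  n9('baa'): parent n8 fail=1; on 'a' 1 → fail=12;  out ∅∪∅=∅
  n13('aaa'): parent n12 fail=1; on 'a' 1 → fail=12;  out ∅∪∅=∅
  n17('bbc'): parent n16 fail=7; on 'c' 7→0 → fail=3;  out {4}∪∅={4}
  n6('ccab'): parent n5 fail=18; on 'b' 18→1→0 → fail=7;  out {1}∪∅={1}
  n10('baac'): parent n9 fail=12; on 'c' 12→1 → fail=2;  out ∅∪{0}={0}
  n14('aaab'): parent n13 fail=12; on 'b' 12→1→0 → fail=7;  out ∅∪∅=∅
  n11('baaca'): parent n10 fail=2; on 'a' 2→3 → fail=18;  out {2}∪{5}={2,5}
  n15('aaabc'): parent n14 fail=7; on 'c' 7→0 → fail=3;  out {3}∪∅={3}

Text stream:
[0] read 'a'  n0⇒n1
[1] read 'c'  n1⇒n2  emit P0@[0:1]
[2] read 'a'  n2⇒n18 (via fail)  emit P5@[1:2]
[3] read 'c'  n18⇒n2 (via fail)  emit P0@[2:3]
[4] read 'a'  n2⇒n18 (via fail)  emit P5@[3:4]
[5] read 'b'  n18⇒n7 (via fail)
[6] read 'c'  n7⇒n3 (via fail)
[7] read 'a'  n3⇒n18  emit P5@[6:7]
[8] read 'a'  n18⇒n12 (via fail)
[9] read 'a'  n12⇒n13
[10] read 'b'  n13⇒n14
[11] read 'c'  n14⇒n15  emit P3@[7:11]
[12] read 'b'  n15⇒n7 (via fail)
[13] read 'b'  n7⇒n16
[14] read 'a'  n16⇒n8 (via fail)
[15] read 'b'  n8⇒n7 (via fail)
[16] read 'c'  n7⇒n3 (via fail)
[17] read 'a'  n3⇒n18  emit P5@[16:17]
[18] read 'b'  n18⇒n7 (via fail)
[19] read 'b'  n7⇒n16
[20] read 'b'  n16⇒n16 (via fail)
[21] read 'c'  n16⇒n17  emit P4@[19:21]
[22] read 'b'  n17⇒n7 (via fail)
[23] read 'b'  n7⇒n16
[24] read 'b'  n16⇒n16 (via fail)
[25] read 'c'  n16⇒n17  emit P4@[23:25]
[26] read 'c'  n17⇒n4 (via fail)
[27] read 'a'  n4⇒n5  emit P5@[26:27]
[28] read 'a'  n5⇒n12 (via fail)
[29] read 'c'  n12⇒n2 (via fail)  emit P0@[28:29]
[30] read 'a'  n2⇒n18 (via fail)  emit P5@[29:30]
[31] read 'a'  n18⇒n12 (via fail)
[32] read 'b'  n12⇒n7 (via fail)
[33] read 'b'  n7⇒n16
[34] read 'b'  n16⇒n16 (via fail)
[35] read 'a'  n16⇒n8 (via fail)
[36] read 'c'  n8⇒n2 (via fail)  emit P0@[35:36]
[37] read 'a'  n2⇒n18 (via fail)  emit P5@[36:37]
[38] read 'b'  n18⇒n7 (via fail)
[39] read 'a'  n7⇒n8
[40] read 'a'  n8⇒n9
[41] read 'a'  n9⇒n13 (via fail)
[42] read 'b'  n13⇒n14
[43] read 'c'  n14⇒n15  emit P3@[39:43]
[44] read 'c'  n15⇒n4 (via fail)
[45] read 'a'  n4⇒n5  emit P5@[44:45]
[46] read 'b'  n5⇒n6  emit P1@[43:46]
[47] read 'b'  n6⇒n16 (via fail)
[48] read 'c'  n16⇒n17  emit P4@[46:48]
[49] read 'b'  n17⇒n7 (via fail)
[50] read 'a'  n7⇒n8
[51] read 'a'  n8⇒n9
[52] read 'c'  n9⇒n10  emit P0@[51:52]
[53] read 'a'  n10⇒n11  emit P2@[49:53],P5@[52:53]
[54] read 'a'  n11⇒n12 (via fail)
[55] read 'a'  n12⇒n13
[56] read 'a'  n13⇒n13 (via fail)
[57] read 'b'  n13⇒n14
[58] read 'c'  n14⇒n15  emit P3@[54:58]
[59] read 'c'  n15⇒n4 (via fail)
[60] read 'a'  n4⇒n5  emit P5@[59:60]
[61] read 'a'  n5⇒n12 (via fail)
[62] read 'a'  n12⇒n13
[63] read 'c'  n13⇒n2 (via fail)  emit P0@[62:63]
[64] read 'a'  n2⇒n18 (via fail)  emit P5@[63:64]
[65] read 'a'  n18⇒n12 (via fail)
[66] read 'a'  n12⇒n13
[67] read 'b'  n13⇒n14
[68] read 'c'  n14⇒n15  emit P3@[64:68]
[69] read 'a'  n15⇒n18 (via fail)  emit P5@[68:69]
[70] read 'a'  n18⇒n12 (via fail)
[71] read 'a'  n12⇒n13
[72] read 'b'  n13⇒n14
[73] read 'c'  n14⇒n15  emit P3@[69:73]

Result: [[1,0],[2,5],[3,0],[4,5],[7,5],[11,3],[17,5],[21,4],[25,4],[27,5],[29,0],[30,5],[36,0],[37,5],[43,3],[45,5],[46,1],[48,4],[52,0],[53,2],[53,5],[58,3],[60,5],[63,0],[64,5],[68,3],[69,5],[73,3]]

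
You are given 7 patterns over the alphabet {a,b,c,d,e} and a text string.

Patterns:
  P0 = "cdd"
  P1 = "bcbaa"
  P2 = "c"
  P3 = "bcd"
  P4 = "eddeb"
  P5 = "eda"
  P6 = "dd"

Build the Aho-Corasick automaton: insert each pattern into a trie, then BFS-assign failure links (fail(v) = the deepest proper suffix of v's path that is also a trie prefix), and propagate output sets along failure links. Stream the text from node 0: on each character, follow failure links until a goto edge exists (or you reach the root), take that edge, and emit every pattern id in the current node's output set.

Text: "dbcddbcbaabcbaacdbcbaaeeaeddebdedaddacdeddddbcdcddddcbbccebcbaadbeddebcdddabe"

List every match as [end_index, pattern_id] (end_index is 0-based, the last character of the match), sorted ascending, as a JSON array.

Construct AC machine:
Trie nodes:
  n0 'ε': b→4 c→1 d→16 e→10
  n1 'c': d→2  ←P2
  n2 'cd': d→3
  n3 'cdd': ·  ←P0
  n4 'b': c→5
  n5 'bc': b→6 d→9
  n6 'bcb': a→7
  n7 'bcba': a→8
  n8 'bcbaa': ·  ←P1
  n9 'bcd': ·  ←P3
  n10 'e': d→11
  n11 'ed': a→15 d→12
  n12 'edd': e→13
  n13 'edde': b→14
  n14 'eddeb': ·  ←P4
  n15 'eda': ·  ←P5
  n16 'd': d→17
  n17 'dd': ·  ←P6

BFS fail/out derivation:
  fail(1) 'c': from fail(0)=0 chase 'c': 0 ⇒ 0;  out={2}∪out(0)={2}
  fail(4) 'b': from fail(0)=0 chase 'b': 0 ⇒ 0;  out=∅∪out(0)=∅
  fail(10) 'e': from fail(0)=0 chase 'e': 0 ⇒ 0;  out=∅∪out(0)=∅
  fail(16) 'd': from fail(0)=0 chase 'd': 0 ⇒ 0;  out=∅∪out(0)=∅
  fail(2) 'cd': from fail(1)=0 chase 'd': 0 ⇒ 16;  out=∅∪out(16)=∅
  fail(5) 'bc': from fail(4)=0 chase 'c': 0 ⇒ 1;  out=∅∪out(1)={2}
  fail(11) 'ed': from fail(10)=0 chase 'd': 0 ⇒ 16;  out=∅∪out(16)=∅
  fail(17) 'dd': from fail(16)=0 chase 'd': 0 ⇒ 16;  out={6}∪out(16)={6}
  fail(3) 'cdd': from fail(2)=16 chase 'd': 16 ⇒ 17;  out={0}∪out(17)={0,6}
  fail(6) 'bcb': from fail(5)=1 chase 'b': 1→0 ⇒ 4;  out=∅∪out(4)=∅
  fail(9) 'bcd': from fail(5)=1 chase 'd': 1 ⇒ 2;  out={3}∪out(2)={3}
  fail(12) 'edd': from fail(11)=16 chase 'd': 16 ⇒ 17;  out=∅∪out(17)={6}
  fail(15) 'eda': from fail(11)=16 chase 'a': 16→0 ⇒ 0;  out={5}∪out(0)={5}
  fail(7) 'bcba': from fail(6)=4 chase 'a': 4→0 ⇒ 0;  out=∅∪out(0)=∅
  fail(13) 'edde': from fail(12)=17 chase 'e': 17→16→0 ⇒ 10;  out=∅∪out(10)=∅
  fail(8) 'bcbaa': from fail(7)=0 chase 'a': 0 ⇒ 0;  out={1}∪out(0)={1}
  fail(14) 'eddeb': from fail(13)=10 chase 'b': 10→0 ⇒ 4;  out={4}∪out(4)={4}

Text stream:
pos 0 'd': at 16
pos 1 'b': at 4 (fail-walked)
pos 2 'c': at 5  → match P2@[2:2]
pos 3 'd': at 9  → match P3@[1:3]
pos 4 'd': at 3 (fail-walked)  → match P0@[2:4],P6@[3:4]
pos 5 'b': at 4 (fail-walked)
pos 6 'c': at 5  → match P2@[6:6]
pos 7 'b': at 6
pos 8 'a': at 7
pos 9 'a': at 8  → match P1@[5:9]
pos 10 'b': at 4 (fail-walked)
pos 11 'c': at 5  → match P2@[11:11]
pos 12 'b': at 6
pos 13 'a': at 7
pos 14 'a': at 8  → match P1@[10:14]
pos 15 'c': at 1 (fail-walked)  → match P2@[15:15]
pos 16 'd': at 2
pos 17 'b': at 4 (fail-walked)
pos 18 'c': at 5  → match P2@[18:18]
pos 19 'b': at 6
pos 20 'a': at 7
pos 21 'a': at 8  → match P1@[17:21]
pos 22 'e': at 10 (fail-walked)
pos 23 'e': at 10 (fail-walked)
pos 24 'a': at 0 (fail-walked)
pos 25 'e': at 10
pos 26 'd': at 11
pos 27 'd': at 12  → match P6@[26:27]
pos 28 'e': at 13
pos 29 'b': at 14  → match P4@[25:29]
pos 30 'd': at 16 (fail-walked)
pos 31 'e': at 10 (fail-walked)
pos 32 'd': at 11
pos 33 'a': at 15  → match P5@[31:33]
pos 34 'd': at 16 (fail-walked)
pos 35 'd': at 17  → match P6@[34:35]
pos 36 'a': at 0 (fail-walked)
pos 37 'c': at 1  → match P2@[37:37]
pos 38 'd': at 2
pos 39 'e': at 10 (fail-walked)
pos 40 'd': at 11
pos 41 'd': at 12  → match P6@[40:41]
pos 42 'd': at 17 (fail-walked)  → match P6@[41:42]
pos 43 'd': at 17 (fail-walked)  → match P6@[42:43]
pos 44 'b': at 4 (fail-walked)
pos 45 'c': at 5  → match P2@[45:45]
pos 46 'd': at 9  → match P3@[44:46]
pos 47 'c': at 1 (fail-walked)  → match P2@[47:47]
pos 48 'd': at 2
pos 49 'd': at 3  → match P0@[47:49],P6@[48:49]
pos 50 'd': at 17 (fail-walked)  → match P6@[49:50]
pos 51 'd': at 17 (fail-walked)  → match P6@[50:51]
pos 52 'c': at 1 (fail-walked)  → match P2@[52:52]
pos 53 'b': at 4 (fail-walked)
pos 54 'b': at 4 (fail-walked)
pos 55 'c': at 5  → match P2@[55:55]
pos 56 'c': at 1 (fail-walked)  → match P2@[56:56]
pos 57 'e': at 10 (fail-walked)
pos 58 'b': at 4 (fail-walked)
pos 59 'c': at 5  → match P2@[59:59]
pos 60 'b': at 6
pos 61 'a': at 7
pos 62 'a': at 8  → match P1@[58:62]
pos 63 'd': at 16 (fail-walked)
pos 64 'b': at 4 (fail-walked)
pos 65 'e': at 10 (fail-walked)
pos 66 'd': at 11
pos 67 'd': at 12  → match P6@[66:67]
pos 68 'e': at 13
pos 69 'b': at 14  → match P4@[65:69]
pos 70 'c': at 5 (fail-walked)  → match P2@[70:70]
pos 71 'd': at 9  → match P3@[69:71]
pos 72 'd': at 3 (fail-walked)  → match P0@[70:72],P6@[71:72]
pos 73 'd': at 17 (fail-walked)  → match P6@[72:73]
pos 74 'a': at 0 (fail-walked)
pos 75 'b': at 4
pos 76 'e': at 10 (fail-walked)

Matches: [[2,2],[3,3],[4,0],[4,6],[6,2],[9,1],[11,2],[14,1],[15,2],[18,2],[21,1],[27,6],[29,4],[33,5],[35,6],[37,2],[41,6],[42,6],[43,6],[45,2],[46,3],[47,2],[49,0],[49,6],[50,6],[51,6],[52,2],[55,2],[56,2],[59,2],[62,1],[67,6],[69,4],[70,2],[71,3],[72,0],[72,6],[73,6]]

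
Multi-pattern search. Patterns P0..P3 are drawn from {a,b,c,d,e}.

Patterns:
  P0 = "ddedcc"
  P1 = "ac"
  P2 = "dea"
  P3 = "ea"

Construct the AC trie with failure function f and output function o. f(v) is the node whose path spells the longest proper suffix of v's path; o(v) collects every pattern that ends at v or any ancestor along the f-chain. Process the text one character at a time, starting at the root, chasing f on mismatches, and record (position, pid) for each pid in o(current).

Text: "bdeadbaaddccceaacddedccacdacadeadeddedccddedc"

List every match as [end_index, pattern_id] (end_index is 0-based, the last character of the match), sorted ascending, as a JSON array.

Construct AC machine:
Trie nodes:
  n0 'ε': a→7 d→1 e→11
  n1 'd': d→2 e→9
  n2 'dd': e→3
  n3 'dde': d→4
  n4 'dded': c→5
  n5 'ddedc': c→6
  n6 'ddedcc': ·  ←P0
  n7 'a': c→8
  n8 'ac': ·  ←P1
  n9 'de': a→10
  n10 'dea': ·  ←P2
  n11 'e': a→12
  n12 'ea': ·  ←P3

Failure links (BFS by depth):
  fail(1) 'd': from fail(0)=0 chase 'd': 0 ⇒ 0;  out=∅∪out(0)=∅
  fail(7) 'a': from fail(0)=0 chase 'a': 0 ⇒ 0;  out=∅∪out(0)=∅
  fail(11) 'e': from fail(0)=0 chase 'e': 0 ⇒ 0;  out=∅∪out(0)=∅
  fail(2) 'dd': from fail(1)=0 chase 'd': 0 ⇒ 1;  out=∅∪out(1)=∅
  fail(8) 'ac': from fail(7)=0 chase 'c': 0 ⇒ 0;  out={1}∪out(0)={1}
  fail(9) 'de': from fail(1)=0 chase 'e': 0 ⇒ 11;  out=∅∪out(11)=∅
  fail(12) 'ea': from fail(11)=0 chase 'a': 0 ⇒ 7;  out={3}∪out(7)={3}
  fail(3) 'dde': from fail(2)=1 chase 'e': 1 ⇒ 9;  out=∅∪out(9)=∅
  fail(10) 'dea': from fail(9)=11 chase 'a': 11 ⇒ 12;  out={2}∪out(12)={2,3}
  fail(4) 'dded': from fail(3)=9 chase 'd': 9→11→0 ⇒ 1;  out=∅∪out(1)=∅
  fail(5) 'ddedc': from fail(4)=1 chase 'c': 1→0 ⇒ 0;  out=∅∪out(0)=∅
  fail(6) 'ddedcc': from fail(5)=0 chase 'c': 0 ⇒ 0;  out={0}∪out(0)={0}

Text stream:
pos 0 'b': at 0
pos 1 'd': at 1
pos 2 'e': at 9
pos 3 'a': at 10  → match P2@[1:3],P3@[2:3]
pos 4 'd': at 1 (via fail)
pos 5 'b': at 0 (via fail)
pos 6 'a': at 7
pos 7 'a': at 7 (via fail)
pos 8 'd': at 1 (via fail)
pos 9 'd': at 2
pos 10 'c': at 0 (via fail)
pos 11 'c': at 0
pos 12 'c': at 0
pos 13 'e': at 11
pos 14 'a': at 12  → match P3@[13:14]
pos 15 'a': at 7 (via fail)
pos 16 'c': at 8  → match P1@[15:16]
pos 17 'd': at 1 (via fail)
pos 18 'd': at 2
pos 19 'e': at 3
pos 20 'd': at 4
pos 21 'c': at 5
pos 22 'c': at 6  → match P0@[17:22]
pos 23 'a': at 7 (via fail)
pos 24 'c': at 8  → match P1@[23:24]
pos 25 'd': at 1 (via fail)
pos 26 'a': at 7 (via fail)
pos 27 'c': at 8  → match P1@[26:27]
pos 28 'a': at 7 (via fail)
pos 29 'd': at 1 (via fail)
pos 30 'e': at 9
pos 31 'a': at 10  → match P2@[29:31],P3@[30:31]
pos 32 'd': at 1 (via fail)
pos 33 'e': at 9
pos 34 'd': at 1 (via fail)
pos 35 'd': at 2
pos 36 'e': at 3
pos 37 'd': at 4
pos 38 'c': at 5
pos 39 'c': at 6  → match P0@[34:39]
pos 40 'd': at 1 (via fail)
pos 41 'd': at 2
pos 42 'e': at 3
pos 43 'd': at 4
pos 44 'c': at 5

All matches (sorted): [[3,2],[3,3],[14,3],[16,1],[22,0],[24,1],[27,1],[31,2],[31,3],[39,0]]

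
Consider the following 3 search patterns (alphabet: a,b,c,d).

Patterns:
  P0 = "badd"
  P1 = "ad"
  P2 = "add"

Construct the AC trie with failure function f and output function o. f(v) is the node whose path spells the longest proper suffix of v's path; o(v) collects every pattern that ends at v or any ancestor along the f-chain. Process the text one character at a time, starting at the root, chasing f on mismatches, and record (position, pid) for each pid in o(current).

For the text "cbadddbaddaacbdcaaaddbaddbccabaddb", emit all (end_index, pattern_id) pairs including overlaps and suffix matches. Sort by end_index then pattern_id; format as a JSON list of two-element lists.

Construct AC machine:
Trie (insert patterns):
  n0 'ε': a→5 b→1
  n1 'b': a→2
  n2 'ba': d→3
  n3 'bad': d→4
  n4 'badd': ·  [P0 ends]
  n5 'a': d→6
  n6 'ad': d→7  [P1 ends]
  n7 'add': ·  [P2 ends]

BFS fail/out derivation:
  n1('b'): parent n0 fail=0; on 'b' 0 → fail=0;  out ∅∪∅=∅
  n5('a'): parent n0 fail=0; on 'a' 0 → fail=0;  out ∅∪∅=∅
  n2('ba'): parent n1 fail=0; on 'a' 0 → fail=5;  out ∅∪∅=∅
  n6('ad'): parent n5 fail=0; on 'd' 0 → fail=0;  out {1}∪∅={1}
  n3('bad'): parent n2 fail=5; on 'd' 5 → fail=6;  out ∅∪{1}={1}
  n7('add'): parent n6 fail=0; on 'd' 0 → fail=0;  out {2}∪∅={2}
  n4('badd'): parent n3 fail=6; on 'd' 6 → fail=7;  out {0}∪{2}={0,2}

Scan:
pos 0 'c': at 0
pos 1 'b': at 1
pos 2 'a': at 2
pos 3 'd': at 3  ** P1@[2:3]
pos 4 'd': at 4  ** P0@[1:4],P2@[2:4]
pos 5 'd': at 0 (fail-walked)
pos 6 'b': at 1
pos 7 'a': at 2
pos 8 'd': at 3  ** P1@[7:8]
pos 9 'd': at 4  ** P0@[6:9],P2@[7:9]
pos 10 'a': at 5 (fail-walked)
pos 11 'a': at 5 (fail-walked)
pos 12 'c': at 0 (fail-walked)
pos 13 'b': at 1
pos 14 'd': at 0 (fail-walked)
pos 15 'c': at 0
pos 16 'a': at 5
pos 17 'a': at 5 (fail-walked)
pos 18 'a': at 5 (fail-walked)
pos 19 'd': at 6  ** P1@[18:19]
pos 20 'd': at 7  ** P2@[18:20]
pos 21 'b': at 1 (fail-walked)
pos 22 'a': at 2
pos 23 'd': at 3  ** P1@[22:23]
pos 24 'd': at 4  ** P0@[21:24],P2@[22:24]
pos 25 'b': at 1 (fail-walked)
pos 26 'c': at 0 (fail-walked)
pos 27 'c': at 0
pos 28 'a': at 5
pos 29 'b': at 1 (fail-walked)
pos 30 'a': at 2
pos 31 'd': at 3  ** P1@[30:31]
pos 32 'd': at 4  ** P0@[29:32],P2@[30:32]
pos 33 'b': at 1 (fail-walked)

Matches: [[3,1],[4,0],[4,2],[8,1],[9,0],[9,2],[19,1],[20,2],[23,1],[24,0],[24,2],[31,1],[32,0],[32,2]]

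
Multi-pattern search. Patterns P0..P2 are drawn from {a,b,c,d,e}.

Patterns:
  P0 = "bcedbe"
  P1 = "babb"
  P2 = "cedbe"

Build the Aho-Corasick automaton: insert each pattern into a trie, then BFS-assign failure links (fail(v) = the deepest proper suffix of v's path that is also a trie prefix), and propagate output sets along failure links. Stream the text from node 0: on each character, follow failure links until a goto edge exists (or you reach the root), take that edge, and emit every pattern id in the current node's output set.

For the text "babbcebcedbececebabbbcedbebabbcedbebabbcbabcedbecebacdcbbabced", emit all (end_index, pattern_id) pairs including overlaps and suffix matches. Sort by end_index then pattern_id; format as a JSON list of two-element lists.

Build automaton:
Trie (insert patterns):
  n0 'ε': b→1 c→10
  n1 'b': a→7 c→2
  n2 'bc': e→3
  n3 'bce': d→4
  n4 'bced': b→5
  n5 'bcedb': e→6
  n6 'bcedbe': ·  [P0 ends]
  n7 'ba': b→8
  n8 'bab': b→9
  n9 'babb': ·  [P1 ends]
  n10 'c': e→11
  n11 'ce': d→12
  n12 'ced': b→13
  n13 'cedb': e→14
  n14 'cedbe': ·  [P2 ends]

BFS fail/out derivation:
  fail(1) 'b': from fail(0)=0 chase 'b': 0 ⇒ 0;  out=∅∪out(0)=∅
  fail(10) 'c': from fail(0)=0 chase 'c': 0 ⇒ 0;  out=∅∪out(0)=∅
  fail(2) 'bc': from fail(1)=0 chase 'c': 0 ⇒ 10;  out=∅∪out(10)=∅
  fail(7) 'ba': from fail(1)=0 chase 'a': 0 ⇒ 0;  out=∅∪out(0)=∅
  fail(11) 'ce': from fail(10)=0 chase 'e': 0 ⇒ 0;  out=∅∪out(0)=∅
  fail(3) 'bce': from fail(2)=10 chase 'e': 10 ⇒ 11;  out=∅∪out(11)=∅
  fail(8) 'bab': from fail(7)=0 chase 'b': 0 ⇒ 1;  out=∅∪out(1)=∅
  fail(12) 'ced': from fail(11)=0 chase 'd': 0 ⇒ 0;  out=∅∪out(0)=∅
  fail(4) 'bced': from fail(3)=11 chase 'd': 11 ⇒ 12;  out=∅∪out(12)=∅
  fail(9) 'babb': from fail(8)=1 chase 'b': 1→0 ⇒ 1;  out={1}∪out(1)={1}
  fail(13) 'cedb': from fail(12)=0 chase 'b': 0 ⇒ 1;  out=∅∪out(1)=∅
  fail(5) 'bcedb': from fail(4)=12 chase 'b': 12 ⇒ 13;  out=∅∪out(13)=∅
  fail(14) 'cedbe': from fail(13)=1 chase 'e': 1→0 ⇒ 0;  out={2}∪out(0)={2}
  fail(6) 'bcedbe': from fail(5)=13 chase 'e': 13 ⇒ 14;  out={0}∪out(14)={0,2}

Text stream:
i=0 'b': node 0→1
i=1 'a': node 1→7
i=2 'b': node 7→8
i=3 'b': node 8→9  emit P1@[0:3]
i=4 'c': node 9→2 ·f
i=5 'e': node 2→3
i=6 'b': node 3→1 ·f
i=7 'c': node 1→2
i=8 'e': node 2→3
i=9 'd': node 3→4
i=10 'b': node 4→5
i=11 'e': node 5→6  emit P0@[6:11],P2@[7:11]
i=12 'c': node 6→10 ·f
i=13 'e': node 10→11
i=14 'c': node 11→10 ·f
i=15 'e': node 10→11
i=16 'b': node 11→1 ·f
i=17 'a': node 1→7
i=18 'b': node 7→8
i=19 'b': node 8→9  emit P1@[16:19]
i=20 'b': node 9→1 ·f
i=21 'c': node 1→2
i=22 'e': node 2→3
i=23 'd': node 3→4
i=24 'b': node 4→5
i=25 'e': node 5→6  emit P0@[20:25],P2@[21:25]
i=26 'b': node 6→1 ·f
i=27 'a': node 1→7
i=28 'b': node 7→8
i=29 'b': node 8→9  emit P1@[26:29]
i=30 'c': node 9→2 ·f
i=31 'e': node 2→3
i=32 'd': node 3→4
i=33 'b': node 4→5
i=34 'e': node 5→6  emit P0@[29:34],P2@[30:34]
i=35 'b': node 6→1 ·f
i=36 'a': node 1→7
i=37 'b': node 7→8
i=38 'b': node 8→9  emit P1@[35:38]
i=39 'c': node 9→2 ·f
i=40 'b': node 2→1 ·f
i=41 'a': node 1→7
i=42 'b': node 7→8
i=43 'c': node 8→2 ·f
i=44 'e': node 2→3
i=45 'd': node 3→4
i=46 'b': node 4→5
i=47 'e': node 5→6  emit P0@[42:47],P2@[43:47]
i=48 'c': node 6→10 ·f
i=49 'e': node 10→11
i=50 'b': node 11→1 ·f
i=51 'a': node 1→7
i=52 'c': node 7→10 ·f
i=53 'd': node 10→0 ·f
i=54 'c': node 0→10
i=55 'b': node 10→1 ·f
i=56 'b': node 1→1 ·f
i=57 'a': node 1→7
i=58 'b': node 7→8
i=59 'c': node 8→2 ·f
i=60 'e': node 2→3
i=61 'd': node 3→4

Matches: [[3,1],[11,0],[11,2],[19,1],[25,0],[25,2],[29,1],[34,0],[34,2],[38,1],[47,0],[47,2]]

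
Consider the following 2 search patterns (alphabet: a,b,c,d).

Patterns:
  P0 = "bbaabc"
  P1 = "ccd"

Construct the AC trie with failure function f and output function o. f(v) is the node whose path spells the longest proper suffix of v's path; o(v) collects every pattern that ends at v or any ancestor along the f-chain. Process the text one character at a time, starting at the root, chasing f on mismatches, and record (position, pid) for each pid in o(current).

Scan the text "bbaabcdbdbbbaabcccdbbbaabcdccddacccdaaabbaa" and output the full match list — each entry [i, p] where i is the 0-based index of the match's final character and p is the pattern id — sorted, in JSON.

Construct AC machine:
Trie nodes:
  n0 'ε': b→1 c→7
  n1 'b': b→2
  n2 'bb': a→3
  n3 'bba': a→4
  n4 'bbaa': b→5
  n5 'bbaab': c→6
  n6 'bbaabc': ·  [P0 ends]
  n7 'c': c→8
  n8 'cc': d→9
  n9 'ccd': ·  [P1 ends]

BFS fail/out derivation:
  n1('b'): parent n0 fail=0; on 'b' 0 → fail=0;  out ∅∪∅=∅
  n7('c'): parent n0 fail=0; on 'c' 0 → fail=0;  out ∅∪∅=∅
  n2('bb'): parent n1 fail=0; on 'b' 0 → fail=1;  out ∅∪∅=∅
  n8('cc'): parent n7 fail=0; on 'c' 0 → fail=7;  out ∅∪∅=∅
  n3('bba'): parent n2 fail=1; on 'a' 1→0 → fail=0;  out ∅∪∅=∅
  n9('ccd'): parent n8 fail=7; on 'd' 7→0 → fail=0;  out {1}∪∅={1}
  n4('bbaa'): parent n3 fail=0; on 'a' 0 → fail=0;  out ∅∪∅=∅
  n5('bbaab'): parent n4 fail=0; on 'b' 0 → fail=1;  out ∅∪∅=∅
  n6('bbaabc'): parent n5 fail=1; on 'c' 1→0 → fail=7;  out {0}∪∅={0}

Text stream:
pos 0 'b': at 1
pos 1 'b': at 2
pos 2 'a': at 3
pos 3 'a': at 4
pos 4 'b': at 5
pos 5 'c': at 6  emit P0@[0:5]
pos 6 'd': at 0 (via fail)
pos 7 'b': at 1
pos 8 'd': at 0 (via fail)
pos 9 'b': at 1
pos 10 'b': at 2
pos 11 'b': at 2 (via fail)
pos 12 'a': at 3
pos 13 'a': at 4
pos 14 'b': at 5
pos 15 'c': at 6  emit P0@[10:15]
pos 16 'c': at 8 (via fail)
pos 17 'c': at 8 (via fail)
pos 18 'd': at 9  emit P1@[16:18]
pos 19 'b': at 1 (via fail)
pos 20 'b': at 2
pos 21 'b': at 2 (via fail)
pos 22 'a': at 3
pos 23 'a': at 4
pos 24 'b': at 5
pos 25 'c': at 6  emit P0@[20:25]
pos 26 'd': at 0 (via fail)
pos 27 'c': at 7
pos 28 'c': at 8
pos 29 'd': at 9  emit P1@[27:29]
pos 30 'd': at 0 (via fail)
pos 31 'a': at 0
pos 32 'c': at 7
pos 33 'c': at 8
pos 34 'c': at 8 (via fail)
pos 35 'd': at 9  emit P1@[33:35]
pos 36 'a': at 0 (via fail)
pos 37 'a': at 0
pos 38 'a': at 0
pos 39 'b': at 1
pos 40 'b': at 2
pos 41 'a': at 3
pos 42 'a': at 4

Result: [[5,0],[15,0],[18,1],[25,0],[29,1],[35,1]]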